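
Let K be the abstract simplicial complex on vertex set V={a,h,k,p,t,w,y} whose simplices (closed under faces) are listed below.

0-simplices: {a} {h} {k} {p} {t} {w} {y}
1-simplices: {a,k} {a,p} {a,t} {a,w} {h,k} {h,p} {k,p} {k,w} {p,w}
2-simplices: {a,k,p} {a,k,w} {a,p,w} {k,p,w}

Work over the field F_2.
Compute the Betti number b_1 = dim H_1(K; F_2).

n_0=7 n_1=9 n_2=4  [Z2]
∂1: piv[ak,ap,at,aw,hk] rk=5  ker:hp,kp,kw,pw
∂2: piv[akp,akw,apw] rk=3  ker:kpw
b_1=(9−5)−3=1

b_1=1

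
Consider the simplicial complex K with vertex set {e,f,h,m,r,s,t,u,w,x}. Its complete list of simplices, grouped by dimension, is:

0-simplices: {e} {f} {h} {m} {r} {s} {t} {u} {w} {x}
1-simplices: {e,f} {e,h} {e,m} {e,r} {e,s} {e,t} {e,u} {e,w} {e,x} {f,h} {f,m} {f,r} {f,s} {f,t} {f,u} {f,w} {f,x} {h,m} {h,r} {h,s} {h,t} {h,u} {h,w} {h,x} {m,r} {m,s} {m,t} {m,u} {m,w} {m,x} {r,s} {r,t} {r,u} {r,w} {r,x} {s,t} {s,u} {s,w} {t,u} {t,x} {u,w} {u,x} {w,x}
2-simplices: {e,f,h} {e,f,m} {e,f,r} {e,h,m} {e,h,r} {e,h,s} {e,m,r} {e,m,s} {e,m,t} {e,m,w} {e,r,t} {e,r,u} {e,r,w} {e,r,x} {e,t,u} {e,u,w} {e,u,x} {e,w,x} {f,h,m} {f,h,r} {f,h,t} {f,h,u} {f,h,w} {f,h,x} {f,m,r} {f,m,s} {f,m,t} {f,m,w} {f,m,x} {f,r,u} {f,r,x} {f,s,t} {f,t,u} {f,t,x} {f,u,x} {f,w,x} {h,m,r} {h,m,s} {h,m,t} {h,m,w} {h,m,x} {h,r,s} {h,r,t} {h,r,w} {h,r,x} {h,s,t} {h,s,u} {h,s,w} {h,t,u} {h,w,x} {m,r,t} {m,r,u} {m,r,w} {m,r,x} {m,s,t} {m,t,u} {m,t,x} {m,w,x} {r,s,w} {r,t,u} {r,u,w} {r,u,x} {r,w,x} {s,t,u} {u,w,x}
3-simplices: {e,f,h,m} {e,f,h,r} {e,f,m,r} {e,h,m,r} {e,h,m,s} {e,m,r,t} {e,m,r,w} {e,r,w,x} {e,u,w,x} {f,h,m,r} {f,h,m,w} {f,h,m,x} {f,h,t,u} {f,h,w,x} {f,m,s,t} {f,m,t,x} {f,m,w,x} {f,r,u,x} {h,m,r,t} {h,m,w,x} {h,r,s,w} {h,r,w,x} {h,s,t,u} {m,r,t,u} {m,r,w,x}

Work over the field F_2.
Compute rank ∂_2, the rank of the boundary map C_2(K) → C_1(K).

n_0=10 n_1=43 n_2=65 n_3=25  [Z2]
∂1: piv[ef,eh,em,er,es,et,eu,ew,ex] rk=9  ker:fh,fm,fr,fs,ft,fu,fw,fx,hm,hr,hs,ht,hu,hw,hx,mr,ms,mt,mu,mw,mx,rs,rt,ru,rw,rx,st,su,sw,tu,tx,uw,ux,wx
∂2: piv[efh,efm,efr,ehm,ehr,ehs,emr,ems,emt,emw,ert,eru,erw,erx,etu,euw,eux,ewx,fht,fhu,fhw,fhx,fms,fmt,fmw,fmx,fru,frx,fst,ftx,hrs,hsu,hsw,mru] rk=34  ker:fhm,fhr,fmr,ftu,fux,fwx,hmr,hms,hmt,hmw,hmx,hrt,hrw,hrx,hst,htu,hwx,mrt,mrw,mrx,mst,mtu,mtx,mwx,rsw,rtu,ruw,rux,rwx,stu,uwx
∂3: piv[efhm,efhr,efmr,ehmr,ehms,emrt,emrw,erwx,euwx,fhmw,fhmx,fhtu,fhwx,fmst,fmtx,fmwx,frux,hmrt,hrsw,hrwx,hstu,mrtu,mrwx] rk=23  ker:fhmr,hmwx
rk∂_2=34

rank∂_2=34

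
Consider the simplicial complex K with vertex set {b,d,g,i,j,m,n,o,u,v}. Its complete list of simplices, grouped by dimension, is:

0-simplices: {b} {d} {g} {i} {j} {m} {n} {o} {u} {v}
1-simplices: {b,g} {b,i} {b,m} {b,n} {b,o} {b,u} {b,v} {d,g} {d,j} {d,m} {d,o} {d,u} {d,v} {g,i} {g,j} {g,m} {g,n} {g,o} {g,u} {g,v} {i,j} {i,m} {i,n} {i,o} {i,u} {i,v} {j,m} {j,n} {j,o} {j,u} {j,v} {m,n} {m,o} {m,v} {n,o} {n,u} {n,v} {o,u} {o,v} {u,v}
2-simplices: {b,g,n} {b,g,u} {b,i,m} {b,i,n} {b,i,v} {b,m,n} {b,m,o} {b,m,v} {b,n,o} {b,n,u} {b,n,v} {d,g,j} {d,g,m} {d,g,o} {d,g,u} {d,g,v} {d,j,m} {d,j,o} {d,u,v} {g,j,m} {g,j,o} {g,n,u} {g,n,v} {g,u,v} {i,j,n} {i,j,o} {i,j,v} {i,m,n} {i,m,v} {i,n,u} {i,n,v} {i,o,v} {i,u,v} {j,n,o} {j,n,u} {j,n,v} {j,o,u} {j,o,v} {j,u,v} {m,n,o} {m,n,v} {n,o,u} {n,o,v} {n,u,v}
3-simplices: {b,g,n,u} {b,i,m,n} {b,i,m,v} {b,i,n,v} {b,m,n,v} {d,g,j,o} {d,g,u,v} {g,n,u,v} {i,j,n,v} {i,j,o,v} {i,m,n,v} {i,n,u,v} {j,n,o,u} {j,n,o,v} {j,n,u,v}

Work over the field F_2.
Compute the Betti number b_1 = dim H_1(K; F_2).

b_1=3

n_0=10 n_1=40 n_2=44 n_3=15  [Z2]
∂1: piv[bg,bi,bm,bn,bo,bu,bv,dg,dj] rk=9  ker:dm,do,du,dv,gi,gj,gm,gn,go,gu,gv,ij,im,in,io,iu,iv,jm,jn,jo,ju,jv,mn,mo,mv,no,nu,nv,ou,ov,uv
∂2: piv[bgn,bgu,bim,bin,biv,bmn,bmo,bmv,bno,bnu,bnv,dgj,dgm,dgo,dgu,dgv,djm,djo,duv,gnv,ijn,ijo,ijv,inu,iov,jno,jnu,jou] rk=28  ker:gjm,gjo,gnu,guv,imn,imv,inv,iuv,jnv,jov,juv,mno,mnv,nou,nov,nuv
∂3: piv[bgnu,bimn,bimv,binv,bmnv,dgjo,dguv,gnuv,ijnv,ijov,inuv,jnou,jnov,jnuv] rk=14  ker:imnv
b_1=(40−9)−28=3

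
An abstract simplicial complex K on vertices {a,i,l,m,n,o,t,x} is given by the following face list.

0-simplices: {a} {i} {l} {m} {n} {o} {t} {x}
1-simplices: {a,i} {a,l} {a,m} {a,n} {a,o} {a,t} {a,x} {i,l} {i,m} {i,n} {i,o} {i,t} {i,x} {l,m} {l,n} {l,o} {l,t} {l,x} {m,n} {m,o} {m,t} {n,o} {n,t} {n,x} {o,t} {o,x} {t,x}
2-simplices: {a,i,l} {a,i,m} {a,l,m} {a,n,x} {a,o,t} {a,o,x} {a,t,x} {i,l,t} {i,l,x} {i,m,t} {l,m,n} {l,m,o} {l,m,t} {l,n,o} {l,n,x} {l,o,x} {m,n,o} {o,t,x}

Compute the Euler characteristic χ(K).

n_0=8 n_1=27 n_2=18
χ=+8−27+18=-1

χ(K)=-1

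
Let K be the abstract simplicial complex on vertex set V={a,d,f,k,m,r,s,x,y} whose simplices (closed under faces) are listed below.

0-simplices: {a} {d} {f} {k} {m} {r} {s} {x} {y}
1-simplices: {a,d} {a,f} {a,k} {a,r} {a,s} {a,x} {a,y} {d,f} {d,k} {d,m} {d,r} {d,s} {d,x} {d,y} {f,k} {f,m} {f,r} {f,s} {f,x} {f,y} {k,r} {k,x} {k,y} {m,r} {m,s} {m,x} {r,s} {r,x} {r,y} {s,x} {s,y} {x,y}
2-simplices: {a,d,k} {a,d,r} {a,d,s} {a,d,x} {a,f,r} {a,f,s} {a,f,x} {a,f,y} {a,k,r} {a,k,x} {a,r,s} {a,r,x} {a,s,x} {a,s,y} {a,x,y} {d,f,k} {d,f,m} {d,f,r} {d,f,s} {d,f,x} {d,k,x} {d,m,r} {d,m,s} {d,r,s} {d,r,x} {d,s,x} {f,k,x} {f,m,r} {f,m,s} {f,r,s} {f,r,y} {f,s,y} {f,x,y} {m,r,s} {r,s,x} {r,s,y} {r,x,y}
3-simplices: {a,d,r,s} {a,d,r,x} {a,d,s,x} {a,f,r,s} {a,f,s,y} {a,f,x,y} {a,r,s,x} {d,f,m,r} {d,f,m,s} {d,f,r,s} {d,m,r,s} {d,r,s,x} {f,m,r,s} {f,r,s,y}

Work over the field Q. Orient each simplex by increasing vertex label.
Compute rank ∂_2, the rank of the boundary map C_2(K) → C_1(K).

rank∂_2=21

n_0=9 n_1=32 n_2=37 n_3=14  [Q]
∂1: piv[ad,af,ak,ar,as,ax,ay,dm] rk=8  ker:df,dk,dr,ds,dx,dy,fk,fm,fr,fs,fx,fy,kr,kx,ky,mr,ms,mx,rs,rx,ry,sx,sy,xy
∂2: piv[adk,adr,ads,adx,afr,afs,afx,afy,akr,akx,ars,arx,asx,asy,axy,dfk,dfm,dfr,dmr,dms,fry] rk=21  ker:dfs,dfx,dkx,drs,drx,dsx,fkx,fmr,fms,frs,fsy,fxy,mrs,rsx,rsy,rxy
∂3: piv[adrs,adrx,adsx,afrs,afsy,afxy,arsx,dfmr,dfms,dfrs,dmrs,frsy] rk=12  ker:drsx,fmrs
rk∂_2=21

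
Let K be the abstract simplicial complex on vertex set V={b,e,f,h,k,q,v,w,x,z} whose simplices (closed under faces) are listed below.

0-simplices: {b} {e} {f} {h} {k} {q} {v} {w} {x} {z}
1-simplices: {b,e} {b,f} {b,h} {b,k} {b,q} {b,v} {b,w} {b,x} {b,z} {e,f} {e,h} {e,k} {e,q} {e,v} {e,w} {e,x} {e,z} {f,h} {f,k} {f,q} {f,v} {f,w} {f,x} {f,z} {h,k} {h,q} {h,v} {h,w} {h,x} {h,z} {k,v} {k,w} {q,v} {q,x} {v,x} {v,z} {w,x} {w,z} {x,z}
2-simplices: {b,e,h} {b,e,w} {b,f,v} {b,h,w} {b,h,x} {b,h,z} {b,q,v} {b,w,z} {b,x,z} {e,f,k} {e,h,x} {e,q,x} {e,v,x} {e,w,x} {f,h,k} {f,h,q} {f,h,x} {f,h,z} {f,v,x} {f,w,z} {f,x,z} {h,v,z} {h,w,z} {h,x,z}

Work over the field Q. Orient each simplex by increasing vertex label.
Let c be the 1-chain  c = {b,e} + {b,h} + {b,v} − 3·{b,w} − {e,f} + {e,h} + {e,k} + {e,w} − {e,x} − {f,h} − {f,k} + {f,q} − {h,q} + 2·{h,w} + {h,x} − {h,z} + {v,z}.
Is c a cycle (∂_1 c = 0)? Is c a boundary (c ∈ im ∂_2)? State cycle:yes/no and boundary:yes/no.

n_0=10 n_1=39 n_2=24  [Q]
∂1: piv[be,bf,bh,bk,bq,bv,bw,bx,bz] rk=9  ker:ef,eh,ek,eq,ev,ew,ex,ez,fh,fk,fq,fv,fw,fx,fz,hk,hq,hv,hw,hx,hz,kv,kw,qv,qx,vx,vz,wx,wz,xz
∂2: piv[beh,bew,bfv,bhw,bhx,bhz,bqv,bwz,bxz,efk,ehx,eqx,evx,ewx,fhk,fhq,fhx,fhz,fvx,fwz,hvz] rk=21  ker:fxz,hwz,hxz
∂1c = 0
c vs im∂2: residual ≠ 0 ⇒ not boundary

cycle:yes boundary:no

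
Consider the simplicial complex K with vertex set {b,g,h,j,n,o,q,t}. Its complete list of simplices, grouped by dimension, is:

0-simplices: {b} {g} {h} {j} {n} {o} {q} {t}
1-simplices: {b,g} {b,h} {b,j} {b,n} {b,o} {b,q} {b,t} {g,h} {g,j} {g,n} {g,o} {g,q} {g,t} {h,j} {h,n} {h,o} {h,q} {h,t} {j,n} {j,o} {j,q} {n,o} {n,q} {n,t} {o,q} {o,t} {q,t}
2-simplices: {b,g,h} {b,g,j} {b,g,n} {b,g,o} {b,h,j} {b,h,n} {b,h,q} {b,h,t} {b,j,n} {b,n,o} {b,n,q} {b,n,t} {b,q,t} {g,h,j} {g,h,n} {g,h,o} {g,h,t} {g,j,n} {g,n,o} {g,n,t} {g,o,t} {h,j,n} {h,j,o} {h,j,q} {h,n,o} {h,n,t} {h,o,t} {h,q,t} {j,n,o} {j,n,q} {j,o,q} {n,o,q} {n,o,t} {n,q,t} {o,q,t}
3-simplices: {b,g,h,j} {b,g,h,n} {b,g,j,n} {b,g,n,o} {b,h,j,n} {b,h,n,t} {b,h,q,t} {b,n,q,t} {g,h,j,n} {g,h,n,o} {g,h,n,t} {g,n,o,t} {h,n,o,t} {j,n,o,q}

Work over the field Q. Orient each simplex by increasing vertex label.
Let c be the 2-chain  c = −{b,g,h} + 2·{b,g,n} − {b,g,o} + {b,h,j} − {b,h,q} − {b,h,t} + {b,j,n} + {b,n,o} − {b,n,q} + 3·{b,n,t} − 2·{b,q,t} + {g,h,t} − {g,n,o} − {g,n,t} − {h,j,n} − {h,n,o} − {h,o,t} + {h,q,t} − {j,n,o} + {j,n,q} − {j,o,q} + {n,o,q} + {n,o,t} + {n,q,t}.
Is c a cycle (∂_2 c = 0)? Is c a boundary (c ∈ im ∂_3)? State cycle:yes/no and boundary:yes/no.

cycle:yes boundary:yes

n_0=8 n_1=27 n_2=35 n_3=14  [Q]
∂1: piv[bg,bh,bj,bn,bo,bq,bt] rk=7  ker:gh,gj,gn,go,gq,gt,hj,hn,ho,hq,ht,jn,jo,jq,no,nq,nt,oq,ot,qt
∂2: piv[bgh,bgj,bgn,bgo,bhj,bhn,bhq,bht,bjn,bno,bnq,bnt,bqt,gho,ght,got,hjo,hjq,joq] rk=19  ker:ghj,ghn,gjn,gno,gnt,hjn,hno,hnt,hot,hqt,jno,jnq,noq,not,nqt,oqt
∂3: piv[bghj,bghn,bgjn,bgno,bhjn,bhnt,bhqt,bnqt,ghno,ghnt,gnot,hnot,jnoq] rk=13  ker:ghjn
∂2c = 0
c vs im∂3: reduces to 0 ⇒ boundary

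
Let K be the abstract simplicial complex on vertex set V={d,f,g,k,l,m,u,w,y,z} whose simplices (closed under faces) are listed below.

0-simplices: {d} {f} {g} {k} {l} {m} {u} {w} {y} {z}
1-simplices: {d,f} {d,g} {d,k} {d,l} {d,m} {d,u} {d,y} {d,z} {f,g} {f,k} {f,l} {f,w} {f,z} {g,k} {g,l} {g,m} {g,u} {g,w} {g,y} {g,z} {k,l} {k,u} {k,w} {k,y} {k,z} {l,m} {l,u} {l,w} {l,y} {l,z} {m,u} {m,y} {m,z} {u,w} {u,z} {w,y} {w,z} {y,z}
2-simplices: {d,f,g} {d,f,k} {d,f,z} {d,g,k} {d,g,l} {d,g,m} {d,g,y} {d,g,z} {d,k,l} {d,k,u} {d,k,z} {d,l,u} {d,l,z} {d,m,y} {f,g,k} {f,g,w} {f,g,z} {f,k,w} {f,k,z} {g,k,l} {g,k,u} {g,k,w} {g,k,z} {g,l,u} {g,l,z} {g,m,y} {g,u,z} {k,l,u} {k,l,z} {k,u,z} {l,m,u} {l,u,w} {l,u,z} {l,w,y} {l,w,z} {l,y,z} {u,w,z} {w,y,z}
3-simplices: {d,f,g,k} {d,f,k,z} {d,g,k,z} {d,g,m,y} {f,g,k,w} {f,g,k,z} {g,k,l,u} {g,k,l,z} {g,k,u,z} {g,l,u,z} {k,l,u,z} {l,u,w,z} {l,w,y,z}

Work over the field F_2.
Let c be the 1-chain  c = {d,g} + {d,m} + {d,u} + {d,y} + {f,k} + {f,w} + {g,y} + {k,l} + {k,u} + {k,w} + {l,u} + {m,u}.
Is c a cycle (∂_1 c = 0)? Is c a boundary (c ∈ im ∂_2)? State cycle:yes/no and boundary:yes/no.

n_0=10 n_1=38 n_2=38 n_3=13  [Z2]
∂1: piv[df,dg,dk,dl,dm,du,dy,dz,fw] rk=9  ker:fg,fk,fl,fz,gk,gl,gm,gu,gw,gy,gz,kl,ku,kw,ky,kz,lm,lu,lw,ly,lz,mu,my,mz,uw,uz,wy,wz,yz
∂2: piv[dfg,dfk,dfz,dgk,dgl,dgm,dgy,dgz,dkl,dku,dkz,dlu,dlz,dmy,fgw,fkw,gku,guz,lmu,luw,lwy,lwz,lyz] rk=23  ker:fgk,fgz,fkz,gkl,gkw,gkz,glu,glz,gmy,klu,klz,kuz,luz,uwz,wyz
∂3: piv[dfgk,dfkz,dgkz,dgmy,fgkw,fgkz,gklu,gklz,gkuz,gluz,luwz,lwyz] rk=12  ker:kluz
∂1c = 0
c vs im∂2: residual ≠ 0 ⇒ not boundary

cycle:yes boundary:no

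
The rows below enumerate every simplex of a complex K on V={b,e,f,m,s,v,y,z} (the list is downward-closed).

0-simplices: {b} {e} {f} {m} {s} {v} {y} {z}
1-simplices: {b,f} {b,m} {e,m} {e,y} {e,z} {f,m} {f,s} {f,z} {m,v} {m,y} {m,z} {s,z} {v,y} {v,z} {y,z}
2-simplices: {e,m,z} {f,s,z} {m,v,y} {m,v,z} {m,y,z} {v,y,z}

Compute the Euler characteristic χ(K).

n_0=8 n_1=15 n_2=6
χ=+8−15+6=-1

χ(K)=-1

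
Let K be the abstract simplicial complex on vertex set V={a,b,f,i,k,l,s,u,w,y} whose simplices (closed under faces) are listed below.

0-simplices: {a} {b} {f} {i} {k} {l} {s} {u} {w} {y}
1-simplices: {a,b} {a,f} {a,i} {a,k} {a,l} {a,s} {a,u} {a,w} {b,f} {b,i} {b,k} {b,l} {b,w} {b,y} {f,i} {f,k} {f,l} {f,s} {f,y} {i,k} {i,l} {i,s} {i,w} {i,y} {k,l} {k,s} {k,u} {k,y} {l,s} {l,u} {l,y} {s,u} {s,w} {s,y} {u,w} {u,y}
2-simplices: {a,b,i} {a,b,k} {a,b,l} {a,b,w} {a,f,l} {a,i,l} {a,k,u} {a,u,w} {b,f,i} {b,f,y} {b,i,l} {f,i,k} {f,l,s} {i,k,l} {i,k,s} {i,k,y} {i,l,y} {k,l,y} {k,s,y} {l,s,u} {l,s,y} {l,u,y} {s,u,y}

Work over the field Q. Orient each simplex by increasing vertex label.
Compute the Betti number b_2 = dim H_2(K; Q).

n_0=10 n_1=36 n_2=23  [Q]
∂1: piv[ab,af,ai,ak,al,as,au,aw,by] rk=9  ker:bf,bi,bk,bl,bw,fi,fk,fl,fs,fy,ik,il,is,iw,iy,kl,ks,ku,ky,ls,lu,ly,su,sw,sy,uw,uy
∂2: piv[abi,abk,abl,abw,afl,ail,aku,auw,bfi,bfy,fik,fls,ikl,iks,iky,ily,ksy,lsu,lsy,luy] rk=20  ker:bil,kly,suy
b_2=(23−20)−0=3

b_2=3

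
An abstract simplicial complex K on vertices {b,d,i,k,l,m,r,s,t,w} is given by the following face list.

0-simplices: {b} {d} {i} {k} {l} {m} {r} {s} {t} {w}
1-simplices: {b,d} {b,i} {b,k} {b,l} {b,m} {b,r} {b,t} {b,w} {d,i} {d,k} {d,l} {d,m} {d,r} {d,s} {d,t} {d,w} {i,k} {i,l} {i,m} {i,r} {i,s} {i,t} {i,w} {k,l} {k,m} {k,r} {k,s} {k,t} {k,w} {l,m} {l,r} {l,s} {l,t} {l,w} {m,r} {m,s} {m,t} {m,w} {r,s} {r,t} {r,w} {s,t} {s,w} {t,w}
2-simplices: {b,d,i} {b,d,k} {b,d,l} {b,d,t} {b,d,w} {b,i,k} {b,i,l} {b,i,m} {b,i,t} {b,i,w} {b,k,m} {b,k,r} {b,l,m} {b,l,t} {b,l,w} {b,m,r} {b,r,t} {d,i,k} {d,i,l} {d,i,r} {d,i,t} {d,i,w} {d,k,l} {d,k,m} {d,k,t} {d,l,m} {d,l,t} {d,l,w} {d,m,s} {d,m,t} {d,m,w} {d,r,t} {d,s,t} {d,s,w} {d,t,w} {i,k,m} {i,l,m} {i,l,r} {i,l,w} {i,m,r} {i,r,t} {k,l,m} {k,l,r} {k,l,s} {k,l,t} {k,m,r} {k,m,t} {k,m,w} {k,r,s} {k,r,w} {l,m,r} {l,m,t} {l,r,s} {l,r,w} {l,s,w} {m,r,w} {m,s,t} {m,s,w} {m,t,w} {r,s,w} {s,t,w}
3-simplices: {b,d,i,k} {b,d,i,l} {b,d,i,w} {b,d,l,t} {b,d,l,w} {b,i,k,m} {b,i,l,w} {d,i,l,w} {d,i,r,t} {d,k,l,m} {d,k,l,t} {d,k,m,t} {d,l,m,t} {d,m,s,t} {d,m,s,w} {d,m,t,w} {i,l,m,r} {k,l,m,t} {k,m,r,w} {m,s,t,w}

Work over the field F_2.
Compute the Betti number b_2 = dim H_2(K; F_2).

n_0=10 n_1=44 n_2=61 n_3=20  [Z2]
∂1: piv[bd,bi,bk,bl,bm,br,bt,bw,ds] rk=9  ker:di,dk,dl,dm,dr,dt,dw,ik,il,im,ir,is,it,iw,kl,km,kr,ks,kt,kw,lm,lr,ls,lt,lw,mr,ms,mt,mw,rs,rt,rw,st,sw,tw
∂2: piv[bdi,bdk,bdl,bdt,bdw,bik,bil,bim,bit,biw,bkm,bkr,blm,blt,blw,bmr,brt,dir,dkl,dkm,dkt,dms,dmt,dmw,drt,dst,dsw,dtw,ilr,kls,kmw,krs,krw,lsw] rk=34  ker:dik,dil,dit,diw,dlm,dlt,dlw,ikm,ilm,ilw,imr,irt,klm,klr,klt,kmr,kmt,lmr,lmt,lrs,lrw,mrw,mst,msw,mtw,rsw,stw
∂3: piv[bdik,bdil,bdiw,bdlt,bdlw,bikm,bilw,dirt,dklm,dklt,dkmt,dlmt,dmst,dmsw,dmtw,ilmr,kmrw,mstw] rk=18  ker:dilw,klmt
b_2=(61−34)−18=9

b_2=9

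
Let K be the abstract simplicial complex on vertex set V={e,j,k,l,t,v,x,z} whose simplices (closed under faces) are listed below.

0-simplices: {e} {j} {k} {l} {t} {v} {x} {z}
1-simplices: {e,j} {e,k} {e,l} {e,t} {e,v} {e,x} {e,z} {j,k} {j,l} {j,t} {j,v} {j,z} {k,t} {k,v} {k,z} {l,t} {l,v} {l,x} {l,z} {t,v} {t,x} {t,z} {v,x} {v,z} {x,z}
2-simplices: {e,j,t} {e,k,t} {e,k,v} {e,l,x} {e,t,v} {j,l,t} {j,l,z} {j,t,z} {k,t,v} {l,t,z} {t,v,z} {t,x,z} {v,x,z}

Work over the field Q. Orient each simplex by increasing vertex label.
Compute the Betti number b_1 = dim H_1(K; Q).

n_0=8 n_1=25 n_2=13  [Q]
∂1: piv[ej,ek,el,et,ev,ex,ez] rk=7  ker:jk,jl,jt,jv,jz,kt,kv,kz,lt,lv,lx,lz,tv,tx,tz,vx,vz,xz
∂2: piv[ejt,ekt,ekv,elx,etv,jlt,jlz,jtz,tvz,txz,vxz] rk=11  ker:ktv,ltz
b_1=(25−7)−11=7

b_1=7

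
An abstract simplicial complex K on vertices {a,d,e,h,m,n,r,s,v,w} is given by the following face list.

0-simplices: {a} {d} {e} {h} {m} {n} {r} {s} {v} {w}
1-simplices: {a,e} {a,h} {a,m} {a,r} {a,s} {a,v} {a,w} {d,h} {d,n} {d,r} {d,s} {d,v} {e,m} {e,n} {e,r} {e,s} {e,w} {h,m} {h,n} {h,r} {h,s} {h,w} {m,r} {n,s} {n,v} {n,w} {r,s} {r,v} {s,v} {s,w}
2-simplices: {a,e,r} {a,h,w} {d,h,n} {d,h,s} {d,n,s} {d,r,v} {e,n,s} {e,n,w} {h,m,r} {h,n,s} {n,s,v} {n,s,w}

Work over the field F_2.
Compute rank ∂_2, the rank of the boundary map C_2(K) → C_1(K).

n_0=10 n_1=30 n_2=12  [Z2]
∂1: piv[ae,ah,am,ar,as,av,aw,dh,dn] rk=9  ker:dr,ds,dv,em,en,er,es,ew,hm,hn,hr,hs,hw,mr,ns,nv,nw,rs,rv,sv,sw
∂2: piv[aer,ahw,dhn,dhs,dns,drv,ens,enw,hmr,nsv,nsw] rk=11  ker:hns
rk∂_2=11

rank∂_2=11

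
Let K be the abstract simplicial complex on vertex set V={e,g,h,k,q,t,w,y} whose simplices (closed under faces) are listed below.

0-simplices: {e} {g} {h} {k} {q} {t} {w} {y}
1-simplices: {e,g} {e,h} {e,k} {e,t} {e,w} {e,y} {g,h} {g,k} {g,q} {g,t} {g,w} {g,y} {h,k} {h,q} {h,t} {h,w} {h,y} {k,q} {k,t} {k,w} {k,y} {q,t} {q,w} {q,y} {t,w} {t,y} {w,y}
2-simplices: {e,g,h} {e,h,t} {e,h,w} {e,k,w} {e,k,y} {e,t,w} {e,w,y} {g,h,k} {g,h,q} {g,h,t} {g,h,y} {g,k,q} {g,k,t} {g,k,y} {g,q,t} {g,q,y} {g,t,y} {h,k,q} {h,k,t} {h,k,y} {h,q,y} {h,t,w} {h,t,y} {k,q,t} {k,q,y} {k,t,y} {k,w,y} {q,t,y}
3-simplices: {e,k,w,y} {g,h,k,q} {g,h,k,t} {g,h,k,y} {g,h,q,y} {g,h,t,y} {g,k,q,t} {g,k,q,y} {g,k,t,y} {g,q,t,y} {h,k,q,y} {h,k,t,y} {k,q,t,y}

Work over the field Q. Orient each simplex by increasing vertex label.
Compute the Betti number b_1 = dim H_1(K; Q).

n_0=8 n_1=27 n_2=28 n_3=13  [Q]
∂1: piv[eg,eh,ek,et,ew,ey,gq] rk=7  ker:gh,gk,gt,gw,gy,hk,hq,ht,hw,hy,kq,kt,kw,ky,qt,qw,qy,tw,ty,wy
∂2: piv[egh,eht,ehw,ekw,eky,etw,ewy,ghk,ghq,ght,ghy,gkq,gkt,gky,gqt,gqy,gty] rk=17  ker:hkq,hkt,hky,hqy,htw,hty,kqt,kqy,kty,kwy,qty
∂3: piv[ekwy,ghkq,ghkt,ghky,ghqy,ghty,gkqt,gkqy,gkty,gqty] rk=10  ker:hkqy,hkty,kqty
b_1=(27−7)−17=3

b_1=3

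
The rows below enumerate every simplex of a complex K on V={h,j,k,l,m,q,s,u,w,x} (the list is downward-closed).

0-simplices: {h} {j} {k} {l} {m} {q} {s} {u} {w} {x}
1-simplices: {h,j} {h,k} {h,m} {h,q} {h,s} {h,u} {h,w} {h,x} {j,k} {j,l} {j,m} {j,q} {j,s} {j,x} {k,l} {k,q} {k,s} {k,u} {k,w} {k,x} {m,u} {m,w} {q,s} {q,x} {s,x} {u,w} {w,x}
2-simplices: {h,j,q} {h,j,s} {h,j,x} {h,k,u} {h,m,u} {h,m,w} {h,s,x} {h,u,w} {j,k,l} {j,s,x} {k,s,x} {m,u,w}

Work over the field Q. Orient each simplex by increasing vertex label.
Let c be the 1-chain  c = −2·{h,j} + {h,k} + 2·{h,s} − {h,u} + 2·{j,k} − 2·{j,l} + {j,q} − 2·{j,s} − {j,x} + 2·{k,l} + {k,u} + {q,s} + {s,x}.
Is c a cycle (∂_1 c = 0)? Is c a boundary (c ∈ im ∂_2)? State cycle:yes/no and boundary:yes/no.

cycle:yes boundary:no

n_0=10 n_1=27 n_2=12  [Q]
∂1: piv[hj,hk,hm,hq,hs,hu,hw,hx,jl] rk=9  ker:jk,jm,jq,js,jx,kl,kq,ks,ku,kw,kx,mu,mw,qs,qx,sx,uw,wx
∂2: piv[hjq,hjs,hjx,hku,hmu,hmw,hsx,huw,jkl,ksx] rk=10  ker:jsx,muw
∂1c = 0
c vs im∂2: residual ≠ 0 ⇒ not boundary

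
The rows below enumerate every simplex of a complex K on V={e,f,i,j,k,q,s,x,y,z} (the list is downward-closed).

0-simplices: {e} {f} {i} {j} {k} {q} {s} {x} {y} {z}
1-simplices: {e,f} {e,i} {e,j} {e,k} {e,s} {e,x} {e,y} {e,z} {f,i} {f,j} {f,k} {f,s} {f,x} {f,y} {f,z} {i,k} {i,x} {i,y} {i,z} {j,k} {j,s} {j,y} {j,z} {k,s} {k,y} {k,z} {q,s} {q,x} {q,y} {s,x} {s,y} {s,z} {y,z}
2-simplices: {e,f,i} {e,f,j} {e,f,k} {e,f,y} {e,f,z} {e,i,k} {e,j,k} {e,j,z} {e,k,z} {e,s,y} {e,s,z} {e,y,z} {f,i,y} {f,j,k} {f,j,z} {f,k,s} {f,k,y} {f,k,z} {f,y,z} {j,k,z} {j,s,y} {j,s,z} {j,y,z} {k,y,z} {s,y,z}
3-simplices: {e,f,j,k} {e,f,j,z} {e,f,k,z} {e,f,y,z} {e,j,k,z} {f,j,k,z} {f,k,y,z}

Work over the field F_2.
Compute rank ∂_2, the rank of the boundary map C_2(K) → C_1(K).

n_0=10 n_1=33 n_2=25 n_3=7  [Z2]
∂1: piv[ef,ei,ej,ek,es,ex,ey,ez,qs] rk=9  ker:fi,fj,fk,fs,fx,fy,fz,ik,ix,iy,iz,jk,js,jy,jz,ks,ky,kz,qx,qy,sx,sy,sz,yz
∂2: piv[efi,efj,efk,efy,efz,eik,ejk,ejz,ekz,esy,esz,eyz,fiy,fks,fky,jsy,jsz] rk=17  ker:fjk,fjz,fkz,fyz,jkz,jyz,kyz,syz
∂3: piv[efjk,efjz,efkz,efyz,ejkz,fkyz] rk=6  ker:fjkz
rk∂_2=17

rank∂_2=17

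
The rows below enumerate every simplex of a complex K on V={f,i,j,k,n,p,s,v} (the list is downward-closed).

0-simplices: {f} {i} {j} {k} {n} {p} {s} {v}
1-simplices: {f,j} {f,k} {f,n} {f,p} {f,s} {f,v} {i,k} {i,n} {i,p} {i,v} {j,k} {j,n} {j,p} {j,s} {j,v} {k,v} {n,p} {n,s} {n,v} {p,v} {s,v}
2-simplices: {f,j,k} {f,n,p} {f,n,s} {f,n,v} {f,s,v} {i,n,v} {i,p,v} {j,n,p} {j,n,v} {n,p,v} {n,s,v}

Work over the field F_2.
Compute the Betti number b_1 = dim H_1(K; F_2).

b_1=4

n_0=8 n_1=21 n_2=11  [Z2]
∂1: piv[fj,fk,fn,fp,fs,fv,ik] rk=7  ker:in,ip,iv,jk,jn,jp,js,jv,kv,np,ns,nv,pv,sv
∂2: piv[fjk,fnp,fns,fnv,fsv,inv,ipv,jnp,jnv,npv] rk=10  ker:nsv
b_1=(21−7)−10=4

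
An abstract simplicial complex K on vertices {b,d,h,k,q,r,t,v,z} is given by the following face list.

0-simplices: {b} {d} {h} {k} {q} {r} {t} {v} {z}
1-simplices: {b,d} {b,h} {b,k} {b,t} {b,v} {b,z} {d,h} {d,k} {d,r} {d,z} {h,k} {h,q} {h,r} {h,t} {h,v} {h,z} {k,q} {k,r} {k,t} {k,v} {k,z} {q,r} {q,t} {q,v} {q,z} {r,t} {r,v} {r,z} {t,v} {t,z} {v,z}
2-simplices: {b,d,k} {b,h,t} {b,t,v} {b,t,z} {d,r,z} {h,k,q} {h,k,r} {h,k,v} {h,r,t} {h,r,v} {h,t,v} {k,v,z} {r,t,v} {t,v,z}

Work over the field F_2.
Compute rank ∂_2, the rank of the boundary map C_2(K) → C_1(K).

rank∂_2=13

n_0=9 n_1=31 n_2=14  [Z2]
∂1: piv[bd,bh,bk,bt,bv,bz,dr,hq] rk=8  ker:dh,dk,dz,hk,hr,ht,hv,hz,kq,kr,kt,kv,kz,qr,qt,qv,qz,rt,rv,rz,tv,tz,vz
∂2: piv[bdk,bht,btv,btz,drz,hkq,hkr,hkv,hrt,hrv,htv,kvz,tvz] rk=13  ker:rtv
rk∂_2=13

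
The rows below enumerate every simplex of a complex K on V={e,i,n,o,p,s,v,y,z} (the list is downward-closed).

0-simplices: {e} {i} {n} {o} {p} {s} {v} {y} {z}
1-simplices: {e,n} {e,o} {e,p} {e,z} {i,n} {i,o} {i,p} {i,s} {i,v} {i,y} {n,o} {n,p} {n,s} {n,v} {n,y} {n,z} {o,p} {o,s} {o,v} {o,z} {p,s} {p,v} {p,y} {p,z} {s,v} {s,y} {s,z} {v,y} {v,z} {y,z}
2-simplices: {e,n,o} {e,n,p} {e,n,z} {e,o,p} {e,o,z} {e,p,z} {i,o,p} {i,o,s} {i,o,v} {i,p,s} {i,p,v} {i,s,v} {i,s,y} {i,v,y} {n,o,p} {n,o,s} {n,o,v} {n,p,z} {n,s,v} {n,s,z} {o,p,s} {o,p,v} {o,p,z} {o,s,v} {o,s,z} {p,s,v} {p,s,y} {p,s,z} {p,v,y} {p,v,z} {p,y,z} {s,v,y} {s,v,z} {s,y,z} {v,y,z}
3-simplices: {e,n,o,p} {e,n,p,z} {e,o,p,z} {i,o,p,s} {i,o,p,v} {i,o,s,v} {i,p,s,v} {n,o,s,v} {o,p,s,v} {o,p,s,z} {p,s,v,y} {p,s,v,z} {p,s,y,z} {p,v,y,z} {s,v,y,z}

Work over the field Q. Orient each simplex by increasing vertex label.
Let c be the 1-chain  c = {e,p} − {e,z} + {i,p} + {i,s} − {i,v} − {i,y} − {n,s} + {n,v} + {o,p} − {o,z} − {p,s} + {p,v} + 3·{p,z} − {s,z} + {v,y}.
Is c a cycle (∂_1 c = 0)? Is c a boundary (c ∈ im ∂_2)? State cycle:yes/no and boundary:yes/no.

cycle:yes boundary:yes

n_0=9 n_1=30 n_2=35 n_3=15  [Q]
∂1: piv[en,eo,ep,ez,in,is,iv,iy] rk=8  ker:io,ip,no,np,ns,nv,ny,nz,op,os,ov,oz,ps,pv,py,pz,sv,sy,sz,vy,vz,yz
∂2: piv[eno,enp,enz,eop,eoz,epz,iop,ios,iov,ips,ipv,isv,isy,ivy,nos,nov,nsz,psy,pvz,pyz] rk=20  ker:nop,npz,nsv,ops,opv,opz,osv,osz,psv,psz,pvy,svy,svz,syz,vyz
∂3: piv[enop,enpz,eopz,iops,iopv,iosv,ipsv,nosv,opsz,psvy,psvz,psyz,pvyz] rk=13  ker:opsv,svyz
∂1c = 0
c vs im∂2: reduces to 0 ⇒ boundary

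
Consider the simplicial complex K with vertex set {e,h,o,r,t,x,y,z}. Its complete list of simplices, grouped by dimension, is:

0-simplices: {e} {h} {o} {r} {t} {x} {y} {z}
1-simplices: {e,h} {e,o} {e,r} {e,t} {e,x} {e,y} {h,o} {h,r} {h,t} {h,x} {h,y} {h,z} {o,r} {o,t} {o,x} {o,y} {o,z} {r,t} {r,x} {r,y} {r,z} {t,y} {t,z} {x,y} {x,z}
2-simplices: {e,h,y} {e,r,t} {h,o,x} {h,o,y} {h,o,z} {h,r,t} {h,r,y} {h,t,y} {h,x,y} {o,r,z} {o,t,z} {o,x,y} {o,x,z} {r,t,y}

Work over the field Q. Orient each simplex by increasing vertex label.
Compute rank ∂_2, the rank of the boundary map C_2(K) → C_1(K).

rank∂_2=12

n_0=8 n_1=25 n_2=14  [Q]
∂1: piv[eh,eo,er,et,ex,ey,hz] rk=7  ker:ho,hr,ht,hx,hy,or,ot,ox,oy,oz,rt,rx,ry,rz,ty,tz,xy,xz
∂2: piv[ehy,ert,hox,hoy,hoz,hrt,hry,hty,hxy,orz,otz,oxz] rk=12  ker:oxy,rty
rk∂_2=12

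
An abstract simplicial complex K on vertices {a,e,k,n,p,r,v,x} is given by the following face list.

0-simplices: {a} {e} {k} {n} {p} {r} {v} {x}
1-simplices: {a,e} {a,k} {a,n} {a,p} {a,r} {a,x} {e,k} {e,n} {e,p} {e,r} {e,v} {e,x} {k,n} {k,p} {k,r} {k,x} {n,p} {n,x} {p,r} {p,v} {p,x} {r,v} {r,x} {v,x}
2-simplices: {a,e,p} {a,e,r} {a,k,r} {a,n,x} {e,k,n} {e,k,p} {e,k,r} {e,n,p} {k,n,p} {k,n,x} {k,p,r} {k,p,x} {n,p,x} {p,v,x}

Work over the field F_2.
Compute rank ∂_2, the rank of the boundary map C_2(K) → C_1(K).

n_0=8 n_1=24 n_2=14  [Z2]
∂1: piv[ae,ak,an,ap,ar,ax,ev] rk=7  ker:ek,en,ep,er,ex,kn,kp,kr,kx,np,nx,pr,pv,px,rv,rx,vx
∂2: piv[aep,aer,akr,anx,ekn,ekp,ekr,enp,knx,kpr,kpx,pvx] rk=12  ker:knp,npx
rk∂_2=12

rank∂_2=12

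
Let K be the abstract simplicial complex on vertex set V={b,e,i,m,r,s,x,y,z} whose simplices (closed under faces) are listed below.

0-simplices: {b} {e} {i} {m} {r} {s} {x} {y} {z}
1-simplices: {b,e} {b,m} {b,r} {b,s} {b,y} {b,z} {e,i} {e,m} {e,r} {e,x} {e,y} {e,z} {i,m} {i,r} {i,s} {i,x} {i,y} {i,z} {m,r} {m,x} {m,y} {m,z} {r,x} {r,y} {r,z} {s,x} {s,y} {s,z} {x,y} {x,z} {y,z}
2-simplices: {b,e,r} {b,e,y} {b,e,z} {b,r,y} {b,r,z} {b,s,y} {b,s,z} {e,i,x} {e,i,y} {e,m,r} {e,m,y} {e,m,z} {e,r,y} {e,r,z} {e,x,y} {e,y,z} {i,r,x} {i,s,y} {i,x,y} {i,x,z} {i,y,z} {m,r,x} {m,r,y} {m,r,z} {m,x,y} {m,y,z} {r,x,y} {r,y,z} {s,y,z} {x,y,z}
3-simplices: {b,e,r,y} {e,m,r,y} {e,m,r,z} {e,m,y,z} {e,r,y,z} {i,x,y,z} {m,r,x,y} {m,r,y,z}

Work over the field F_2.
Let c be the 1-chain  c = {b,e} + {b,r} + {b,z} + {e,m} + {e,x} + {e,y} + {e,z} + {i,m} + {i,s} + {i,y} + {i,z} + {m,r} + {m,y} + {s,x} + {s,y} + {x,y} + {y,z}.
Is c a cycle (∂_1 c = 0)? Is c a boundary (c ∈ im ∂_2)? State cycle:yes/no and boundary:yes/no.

cycle:no boundary:no

n_0=9 n_1=31 n_2=30 n_3=8  [Z2]
∂1: piv[be,bm,br,bs,by,bz,ei,ex] rk=8  ker:em,er,ey,ez,im,ir,is,ix,iy,iz,mr,mx,my,mz,rx,ry,rz,sx,sy,sz,xy,xz,yz
∂2: piv[ber,bey,bez,bry,brz,bsy,bsz,eix,eiy,emr,emy,emz,exy,eyz,irx,isy,ixz,iyz,mrx,mxy] rk=20  ker:ery,erz,ixy,mry,mrz,myz,rxy,ryz,syz,xyz
∂3: piv[bery,emry,emrz,emyz,eryz,ixyz,mrxy] rk=7  ker:mryz
∂1c = {b} + {e} + {s} + {x}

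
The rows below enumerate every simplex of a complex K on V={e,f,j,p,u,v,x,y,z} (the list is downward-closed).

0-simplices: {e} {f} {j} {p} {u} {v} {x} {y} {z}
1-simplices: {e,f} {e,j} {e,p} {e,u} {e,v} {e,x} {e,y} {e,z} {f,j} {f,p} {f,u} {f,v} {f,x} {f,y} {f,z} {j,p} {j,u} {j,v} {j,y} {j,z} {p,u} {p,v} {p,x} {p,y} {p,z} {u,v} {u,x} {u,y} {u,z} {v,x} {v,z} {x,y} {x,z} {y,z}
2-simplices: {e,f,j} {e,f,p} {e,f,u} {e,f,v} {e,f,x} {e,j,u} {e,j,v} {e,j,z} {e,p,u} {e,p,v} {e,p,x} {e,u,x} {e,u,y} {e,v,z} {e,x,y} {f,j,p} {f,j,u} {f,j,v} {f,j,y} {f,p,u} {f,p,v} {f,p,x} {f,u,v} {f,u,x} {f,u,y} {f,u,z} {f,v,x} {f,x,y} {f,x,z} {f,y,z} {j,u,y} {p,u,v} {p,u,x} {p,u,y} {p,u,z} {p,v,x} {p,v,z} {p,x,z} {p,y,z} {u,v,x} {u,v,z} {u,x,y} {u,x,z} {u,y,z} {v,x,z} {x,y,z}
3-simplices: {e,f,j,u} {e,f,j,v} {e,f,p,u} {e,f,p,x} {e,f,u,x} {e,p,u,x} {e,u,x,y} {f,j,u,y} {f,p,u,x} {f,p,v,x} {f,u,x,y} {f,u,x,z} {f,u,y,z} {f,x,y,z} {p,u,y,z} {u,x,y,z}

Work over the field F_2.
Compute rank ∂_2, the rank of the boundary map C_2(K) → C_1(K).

n_0=9 n_1=34 n_2=46 n_3=16  [Z2]
∂1: piv[ef,ej,ep,eu,ev,ex,ey,ez] rk=8  ker:fj,fp,fu,fv,fx,fy,fz,jp,ju,jv,jy,jz,pu,pv,px,py,pz,uv,ux,uy,uz,vx,vz,xy,xz,yz
∂2: piv[efj,efp,efu,efv,efx,eju,ejv,ejz,epu,epv,epx,eux,euy,evz,exy,fjp,fjy,fuv,fuy,fuz,fvx,fxz,fyz,puy,puz,pvz] rk=26  ker:fju,fjv,fpu,fpv,fpx,fux,fxy,juy,puv,pux,pvx,pxz,pyz,uvx,uvz,uxy,uxz,uyz,vxz,xyz
∂3: piv[efju,efjv,efpu,efpx,efux,epux,euxy,fjuy,fpvx,fuxy,fuxz,fuyz,fxyz,puyz] rk=14  ker:fpux,uxyz
rk∂_2=26

rank∂_2=26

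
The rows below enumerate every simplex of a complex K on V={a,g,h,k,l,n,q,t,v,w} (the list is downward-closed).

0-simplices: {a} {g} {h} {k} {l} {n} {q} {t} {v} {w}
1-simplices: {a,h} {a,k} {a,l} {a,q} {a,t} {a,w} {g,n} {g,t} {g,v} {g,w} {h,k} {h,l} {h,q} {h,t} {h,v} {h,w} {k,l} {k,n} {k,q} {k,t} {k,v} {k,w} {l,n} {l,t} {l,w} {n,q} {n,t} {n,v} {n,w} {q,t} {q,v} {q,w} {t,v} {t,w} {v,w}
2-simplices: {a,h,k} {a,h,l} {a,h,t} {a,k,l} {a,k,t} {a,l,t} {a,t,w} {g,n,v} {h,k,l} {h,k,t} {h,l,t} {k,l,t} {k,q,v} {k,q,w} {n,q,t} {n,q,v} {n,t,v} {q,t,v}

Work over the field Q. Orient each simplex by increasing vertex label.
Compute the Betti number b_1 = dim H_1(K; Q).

b_1=13

n_0=10 n_1=35 n_2=18  [Q]
∂1: piv[ah,ak,al,aq,at,aw,gn,gt,gv] rk=9  ker:gw,hk,hl,hq,ht,hv,hw,kl,kn,kq,kt,kv,kw,ln,lt,lw,nq,nt,nv,nw,qt,qv,qw,tv,tw,vw
∂2: piv[ahk,ahl,aht,akl,akt,alt,atw,gnv,kqv,kqw,nqt,nqv,ntv] rk=13  ker:hkl,hkt,hlt,klt,qtv
b_1=(35−9)−13=13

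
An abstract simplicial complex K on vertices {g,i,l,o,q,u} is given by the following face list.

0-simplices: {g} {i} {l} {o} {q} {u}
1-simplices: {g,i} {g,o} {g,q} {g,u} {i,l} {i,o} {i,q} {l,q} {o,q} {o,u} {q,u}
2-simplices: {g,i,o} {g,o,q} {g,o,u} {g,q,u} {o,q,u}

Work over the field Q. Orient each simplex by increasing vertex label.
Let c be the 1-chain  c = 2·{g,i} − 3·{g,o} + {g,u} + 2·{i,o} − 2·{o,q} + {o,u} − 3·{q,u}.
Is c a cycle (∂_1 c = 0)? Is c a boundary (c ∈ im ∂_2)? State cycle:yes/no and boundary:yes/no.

cycle:no boundary:no

n_0=6 n_1=11 n_2=5  [Q]
∂1: piv[gi,go,gq,gu,il] rk=5  ker:io,iq,lq,oq,ou,qu
∂2: piv[gio,goq,gou,gqu] rk=4  ker:oqu
∂1c = {q} − {u}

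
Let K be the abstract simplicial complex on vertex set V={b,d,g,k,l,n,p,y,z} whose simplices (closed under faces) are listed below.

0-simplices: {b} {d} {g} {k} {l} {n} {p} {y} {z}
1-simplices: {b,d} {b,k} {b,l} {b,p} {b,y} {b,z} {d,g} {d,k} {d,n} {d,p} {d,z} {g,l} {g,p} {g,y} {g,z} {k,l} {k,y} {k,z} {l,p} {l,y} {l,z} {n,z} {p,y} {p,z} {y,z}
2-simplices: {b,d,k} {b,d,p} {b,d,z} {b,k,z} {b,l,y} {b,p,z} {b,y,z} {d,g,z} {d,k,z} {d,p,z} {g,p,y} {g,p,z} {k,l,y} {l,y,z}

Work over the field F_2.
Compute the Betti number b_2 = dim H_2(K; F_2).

b_2=2

n_0=9 n_1=25 n_2=14  [Z2]
∂1: piv[bd,bk,bl,bp,by,bz,dg,dn] rk=8  ker:dk,dp,dz,gl,gp,gy,gz,kl,ky,kz,lp,ly,lz,nz,py,pz,yz
∂2: piv[bdk,bdp,bdz,bkz,bly,bpz,byz,dgz,gpy,gpz,kly,lyz] rk=12  ker:dkz,dpz
b_2=(14−12)−0=2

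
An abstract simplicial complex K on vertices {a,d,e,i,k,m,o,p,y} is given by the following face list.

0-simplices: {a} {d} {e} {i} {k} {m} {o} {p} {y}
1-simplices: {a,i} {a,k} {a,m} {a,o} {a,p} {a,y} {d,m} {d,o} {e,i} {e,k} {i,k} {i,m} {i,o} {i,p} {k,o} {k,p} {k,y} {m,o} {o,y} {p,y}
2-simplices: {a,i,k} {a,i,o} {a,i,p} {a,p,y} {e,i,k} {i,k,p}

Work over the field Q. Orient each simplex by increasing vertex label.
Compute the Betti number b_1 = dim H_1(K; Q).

b_1=6

n_0=9 n_1=20 n_2=6  [Q]
∂1: piv[ai,ak,am,ao,ap,ay,dm,ei] rk=8  ker:do,ek,ik,im,io,ip,ko,kp,ky,mo,oy,py
∂2: piv[aik,aio,aip,apy,eik,ikp] rk=6
b_1=(20−8)−6=6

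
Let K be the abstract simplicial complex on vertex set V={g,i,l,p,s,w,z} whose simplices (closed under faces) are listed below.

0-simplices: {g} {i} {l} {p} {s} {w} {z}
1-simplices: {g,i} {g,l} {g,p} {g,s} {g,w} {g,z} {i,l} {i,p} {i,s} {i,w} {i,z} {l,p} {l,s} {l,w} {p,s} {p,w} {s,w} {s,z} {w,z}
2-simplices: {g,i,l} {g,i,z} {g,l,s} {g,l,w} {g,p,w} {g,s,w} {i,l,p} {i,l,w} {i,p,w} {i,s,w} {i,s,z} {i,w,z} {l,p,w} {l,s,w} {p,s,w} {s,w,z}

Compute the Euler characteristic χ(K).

n_0=7 n_1=19 n_2=16
χ=+7−19+16=4

χ(K)=4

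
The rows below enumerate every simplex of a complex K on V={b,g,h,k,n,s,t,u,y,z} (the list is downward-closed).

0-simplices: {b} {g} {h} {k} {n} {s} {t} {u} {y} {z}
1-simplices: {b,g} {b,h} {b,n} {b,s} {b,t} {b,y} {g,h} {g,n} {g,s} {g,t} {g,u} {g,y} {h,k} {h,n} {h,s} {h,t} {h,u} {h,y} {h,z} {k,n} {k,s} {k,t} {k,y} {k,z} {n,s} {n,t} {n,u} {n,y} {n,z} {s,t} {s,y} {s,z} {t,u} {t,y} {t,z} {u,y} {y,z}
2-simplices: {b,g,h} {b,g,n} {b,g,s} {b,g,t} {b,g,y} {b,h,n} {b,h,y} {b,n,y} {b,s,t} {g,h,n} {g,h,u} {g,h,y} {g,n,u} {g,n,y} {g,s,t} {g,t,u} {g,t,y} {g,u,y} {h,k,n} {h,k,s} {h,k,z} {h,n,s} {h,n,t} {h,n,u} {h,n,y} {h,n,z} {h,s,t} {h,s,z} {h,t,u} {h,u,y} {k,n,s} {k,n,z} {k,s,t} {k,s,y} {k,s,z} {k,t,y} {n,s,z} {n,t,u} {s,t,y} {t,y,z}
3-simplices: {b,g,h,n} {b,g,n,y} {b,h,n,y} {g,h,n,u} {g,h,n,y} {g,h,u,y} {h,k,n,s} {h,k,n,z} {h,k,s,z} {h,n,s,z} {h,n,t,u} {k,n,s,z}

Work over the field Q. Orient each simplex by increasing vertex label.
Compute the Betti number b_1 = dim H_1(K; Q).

b_1=1

n_0=10 n_1=37 n_2=40 n_3=12  [Q]
∂1: piv[bg,bh,bn,bs,bt,by,gu,hk,hz] rk=9  ker:gh,gn,gs,gt,gy,hn,hs,ht,hu,hy,kn,ks,kt,ky,kz,ns,nt,nu,ny,nz,st,sy,sz,tu,ty,tz,uy,yz
∂2: piv[bgh,bgn,bgs,bgt,bgy,bhn,bhy,bny,bst,ghu,gnu,gtu,gty,guy,hkn,hks,hkz,hns,hnt,hnz,hst,hsz,htu,kst,ksy,kty,tyz] rk=27  ker:ghn,ghy,gny,gst,hnu,hny,huy,kns,knz,ksz,nsz,ntu,sty
∂3: piv[bghn,bgny,bhny,ghnu,ghny,ghuy,hkns,hknz,hksz,hnsz,hntu] rk=11  ker:knsz
b_1=(37−9)−27=1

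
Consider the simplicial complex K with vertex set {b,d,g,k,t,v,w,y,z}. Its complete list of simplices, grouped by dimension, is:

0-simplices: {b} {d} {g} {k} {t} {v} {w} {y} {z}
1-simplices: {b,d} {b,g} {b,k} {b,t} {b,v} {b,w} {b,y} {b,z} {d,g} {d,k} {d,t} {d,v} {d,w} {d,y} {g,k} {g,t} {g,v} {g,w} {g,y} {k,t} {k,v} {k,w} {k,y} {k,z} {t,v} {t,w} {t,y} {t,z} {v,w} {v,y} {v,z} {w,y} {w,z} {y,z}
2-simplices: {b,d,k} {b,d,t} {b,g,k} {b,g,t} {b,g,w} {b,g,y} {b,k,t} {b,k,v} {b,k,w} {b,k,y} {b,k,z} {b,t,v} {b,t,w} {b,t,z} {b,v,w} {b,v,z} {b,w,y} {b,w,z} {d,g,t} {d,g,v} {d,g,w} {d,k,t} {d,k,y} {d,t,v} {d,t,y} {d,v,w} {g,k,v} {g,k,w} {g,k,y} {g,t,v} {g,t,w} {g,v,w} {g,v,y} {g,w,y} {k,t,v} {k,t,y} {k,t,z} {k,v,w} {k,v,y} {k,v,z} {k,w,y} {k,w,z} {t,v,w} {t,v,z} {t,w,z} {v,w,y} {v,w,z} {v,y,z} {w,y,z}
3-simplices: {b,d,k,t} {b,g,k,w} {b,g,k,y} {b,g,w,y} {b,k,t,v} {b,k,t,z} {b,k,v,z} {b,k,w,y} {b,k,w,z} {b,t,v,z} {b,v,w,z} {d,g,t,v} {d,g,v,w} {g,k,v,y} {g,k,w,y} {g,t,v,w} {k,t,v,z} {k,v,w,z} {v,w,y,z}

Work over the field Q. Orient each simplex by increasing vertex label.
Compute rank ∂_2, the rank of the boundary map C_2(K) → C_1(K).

n_0=9 n_1=34 n_2=49 n_3=19  [Q]
∂1: piv[bd,bg,bk,bt,bv,bw,by,bz] rk=8  ker:dg,dk,dt,dv,dw,dy,gk,gt,gv,gw,gy,kt,kv,kw,ky,kz,tv,tw,ty,tz,vw,vy,vz,wy,wz,yz
∂2: piv[bdk,bdt,bgk,bgt,bgw,bgy,bkt,bkv,bkw,bky,bkz,btv,btw,btz,bvw,bvz,bwy,bwz,dgt,dgv,dgw,dky,dtv,dty,gvy,vyz] rk=26  ker:dkt,dvw,gkv,gkw,gky,gtv,gtw,gvw,gwy,ktv,kty,ktz,kvw,kvy,kvz,kwy,kwz,tvw,tvz,twz,vwy,vwz,wyz
∂3: piv[bdkt,bgkw,bgky,bgwy,bktv,bktz,bkvz,bkwy,bkwz,btvz,bvwz,dgtv,dgvw,gkvy,gtvw,kvwz,vwyz] rk=17  ker:gkwy,ktvz
rk∂_2=26

rank∂_2=26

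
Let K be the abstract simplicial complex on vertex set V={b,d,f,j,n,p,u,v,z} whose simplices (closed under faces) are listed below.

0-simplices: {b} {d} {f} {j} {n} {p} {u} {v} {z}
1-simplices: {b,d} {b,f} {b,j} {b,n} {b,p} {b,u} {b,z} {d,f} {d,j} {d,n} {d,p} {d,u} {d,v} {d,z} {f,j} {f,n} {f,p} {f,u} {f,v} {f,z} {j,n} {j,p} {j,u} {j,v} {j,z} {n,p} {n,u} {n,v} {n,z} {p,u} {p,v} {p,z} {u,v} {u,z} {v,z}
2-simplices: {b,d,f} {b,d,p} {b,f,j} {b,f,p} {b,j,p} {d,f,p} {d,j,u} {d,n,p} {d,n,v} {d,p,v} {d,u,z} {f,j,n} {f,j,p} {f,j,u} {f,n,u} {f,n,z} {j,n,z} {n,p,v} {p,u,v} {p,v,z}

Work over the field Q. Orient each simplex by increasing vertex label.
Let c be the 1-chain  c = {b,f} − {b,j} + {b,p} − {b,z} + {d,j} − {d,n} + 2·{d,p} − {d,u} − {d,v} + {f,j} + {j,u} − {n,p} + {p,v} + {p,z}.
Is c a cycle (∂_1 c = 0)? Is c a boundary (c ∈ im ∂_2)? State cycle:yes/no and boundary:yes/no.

n_0=9 n_1=35 n_2=20  [Q]
∂1: piv[bd,bf,bj,bn,bp,bu,bz,dv] rk=8  ker:df,dj,dn,dp,du,dz,fj,fn,fp,fu,fv,fz,jn,jp,ju,jv,jz,np,nu,nv,nz,pu,pv,pz,uv,uz,vz
∂2: piv[bdf,bdp,bfj,bfp,bjp,dju,dnp,dnv,dpv,duz,fjn,fju,fnu,fnz,jnz,puv,pvz] rk=17  ker:dfp,fjp,npv
∂1c = 0
c vs im∂2: residual ≠ 0 ⇒ not boundary

cycle:yes boundary:no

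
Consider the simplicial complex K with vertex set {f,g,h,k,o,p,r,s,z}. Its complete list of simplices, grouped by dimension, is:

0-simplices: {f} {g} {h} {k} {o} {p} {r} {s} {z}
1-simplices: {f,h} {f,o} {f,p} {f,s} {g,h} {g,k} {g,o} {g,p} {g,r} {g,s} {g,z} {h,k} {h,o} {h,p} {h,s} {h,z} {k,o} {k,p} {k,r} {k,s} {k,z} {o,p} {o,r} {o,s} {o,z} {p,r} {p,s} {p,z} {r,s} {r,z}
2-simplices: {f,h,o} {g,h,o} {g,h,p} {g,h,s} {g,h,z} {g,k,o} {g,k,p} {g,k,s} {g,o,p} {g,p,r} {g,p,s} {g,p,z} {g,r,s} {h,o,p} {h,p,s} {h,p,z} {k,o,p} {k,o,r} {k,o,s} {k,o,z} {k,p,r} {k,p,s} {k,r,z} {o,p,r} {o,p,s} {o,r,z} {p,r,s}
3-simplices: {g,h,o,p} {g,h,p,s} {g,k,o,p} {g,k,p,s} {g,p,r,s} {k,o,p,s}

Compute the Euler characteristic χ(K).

χ(K)=0

n_0=9 n_1=30 n_2=27 n_3=6
χ=+9−30+27−6=0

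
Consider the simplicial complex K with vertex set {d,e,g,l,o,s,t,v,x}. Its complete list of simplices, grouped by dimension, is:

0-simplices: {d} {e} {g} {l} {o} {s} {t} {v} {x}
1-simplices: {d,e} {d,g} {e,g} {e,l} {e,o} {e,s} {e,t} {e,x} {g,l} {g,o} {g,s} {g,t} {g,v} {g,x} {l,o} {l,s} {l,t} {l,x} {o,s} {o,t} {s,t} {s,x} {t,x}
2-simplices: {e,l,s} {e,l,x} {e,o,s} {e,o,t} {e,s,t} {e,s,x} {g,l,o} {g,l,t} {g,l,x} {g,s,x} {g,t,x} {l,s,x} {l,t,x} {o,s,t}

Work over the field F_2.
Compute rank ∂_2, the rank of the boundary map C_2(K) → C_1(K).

n_0=9 n_1=23 n_2=14  [Z2]
∂1: piv[de,dg,el,eo,es,et,ex,gv] rk=8  ker:eg,gl,go,gs,gt,gx,lo,ls,lt,lx,os,ot,st,sx,tx
∂2: piv[els,elx,eos,eot,est,esx,glo,glt,glx,gsx,gtx] rk=11  ker:lsx,ltx,ost
rk∂_2=11

rank∂_2=11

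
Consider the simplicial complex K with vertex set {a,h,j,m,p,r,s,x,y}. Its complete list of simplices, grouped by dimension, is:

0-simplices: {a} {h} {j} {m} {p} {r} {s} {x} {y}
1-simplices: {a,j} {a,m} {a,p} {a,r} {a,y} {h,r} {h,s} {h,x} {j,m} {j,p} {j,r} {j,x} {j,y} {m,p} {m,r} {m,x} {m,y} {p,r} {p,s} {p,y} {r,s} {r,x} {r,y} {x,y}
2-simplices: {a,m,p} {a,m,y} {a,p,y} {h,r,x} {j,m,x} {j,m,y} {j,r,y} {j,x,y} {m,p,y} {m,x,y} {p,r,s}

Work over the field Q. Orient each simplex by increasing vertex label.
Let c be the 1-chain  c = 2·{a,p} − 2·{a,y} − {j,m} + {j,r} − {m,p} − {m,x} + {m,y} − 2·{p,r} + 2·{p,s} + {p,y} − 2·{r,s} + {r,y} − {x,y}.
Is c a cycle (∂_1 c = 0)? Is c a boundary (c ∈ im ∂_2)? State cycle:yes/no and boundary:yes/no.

n_0=9 n_1=24 n_2=11  [Q]
∂1: piv[aj,am,ap,ar,ay,hr,hs,hx] rk=8  ker:jm,jp,jr,jx,jy,mp,mr,mx,my,pr,ps,py,rs,rx,ry,xy
∂2: piv[amp,amy,apy,hrx,jmx,jmy,jry,jxy,prs] rk=9  ker:mpy,mxy
∂1c = 0
c vs im∂2: reduces to 0 ⇒ boundary

cycle:yes boundary:yes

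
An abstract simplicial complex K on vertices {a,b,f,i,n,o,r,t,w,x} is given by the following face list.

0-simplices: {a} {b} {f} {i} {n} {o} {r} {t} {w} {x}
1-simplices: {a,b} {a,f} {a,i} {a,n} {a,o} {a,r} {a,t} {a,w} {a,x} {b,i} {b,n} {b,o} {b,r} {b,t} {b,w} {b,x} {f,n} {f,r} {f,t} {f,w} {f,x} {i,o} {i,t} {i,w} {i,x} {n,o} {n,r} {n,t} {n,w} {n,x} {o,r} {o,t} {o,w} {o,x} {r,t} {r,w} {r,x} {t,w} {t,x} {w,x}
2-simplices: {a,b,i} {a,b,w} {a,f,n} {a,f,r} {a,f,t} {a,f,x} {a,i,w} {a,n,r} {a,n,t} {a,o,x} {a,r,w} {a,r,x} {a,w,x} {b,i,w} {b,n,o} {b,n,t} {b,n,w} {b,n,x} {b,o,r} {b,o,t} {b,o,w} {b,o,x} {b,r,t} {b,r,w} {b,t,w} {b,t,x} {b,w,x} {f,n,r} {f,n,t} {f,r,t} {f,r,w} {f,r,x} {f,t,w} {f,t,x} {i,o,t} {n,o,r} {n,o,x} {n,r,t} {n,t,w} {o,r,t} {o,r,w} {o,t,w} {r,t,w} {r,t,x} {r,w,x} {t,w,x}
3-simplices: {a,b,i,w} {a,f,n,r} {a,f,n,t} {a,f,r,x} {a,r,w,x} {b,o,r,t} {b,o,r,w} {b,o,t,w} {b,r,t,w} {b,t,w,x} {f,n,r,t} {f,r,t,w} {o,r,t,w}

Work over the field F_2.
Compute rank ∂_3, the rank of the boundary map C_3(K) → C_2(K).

rank∂_3=12

n_0=10 n_1=40 n_2=46 n_3=13  [Z2]
∂1: piv[ab,af,ai,an,ao,ar,at,aw,ax] rk=9  ker:bi,bn,bo,br,bt,bw,bx,fn,fr,ft,fw,fx,io,it,iw,ix,no,nr,nt,nw,nx,or,ot,ow,ox,rt,rw,rx,tw,tx,wx
∂2: piv[abi,abw,afn,afr,aft,afx,aiw,anr,ant,aox,arw,arx,awx,bno,bnt,bnw,bnx,bor,bot,bow,box,brt,brw,btw,btx,bwx,frt,frw,iot] rk=29  ker:biw,fnr,fnt,frx,ftw,ftx,nor,nox,nrt,ntw,ort,orw,otw,rtw,rtx,rwx,twx
∂3: piv[abiw,afnr,afnt,afrx,arwx,bort,borw,botw,brtw,btwx,fnrt,frtw] rk=12  ker:ortw
rk∂_3=12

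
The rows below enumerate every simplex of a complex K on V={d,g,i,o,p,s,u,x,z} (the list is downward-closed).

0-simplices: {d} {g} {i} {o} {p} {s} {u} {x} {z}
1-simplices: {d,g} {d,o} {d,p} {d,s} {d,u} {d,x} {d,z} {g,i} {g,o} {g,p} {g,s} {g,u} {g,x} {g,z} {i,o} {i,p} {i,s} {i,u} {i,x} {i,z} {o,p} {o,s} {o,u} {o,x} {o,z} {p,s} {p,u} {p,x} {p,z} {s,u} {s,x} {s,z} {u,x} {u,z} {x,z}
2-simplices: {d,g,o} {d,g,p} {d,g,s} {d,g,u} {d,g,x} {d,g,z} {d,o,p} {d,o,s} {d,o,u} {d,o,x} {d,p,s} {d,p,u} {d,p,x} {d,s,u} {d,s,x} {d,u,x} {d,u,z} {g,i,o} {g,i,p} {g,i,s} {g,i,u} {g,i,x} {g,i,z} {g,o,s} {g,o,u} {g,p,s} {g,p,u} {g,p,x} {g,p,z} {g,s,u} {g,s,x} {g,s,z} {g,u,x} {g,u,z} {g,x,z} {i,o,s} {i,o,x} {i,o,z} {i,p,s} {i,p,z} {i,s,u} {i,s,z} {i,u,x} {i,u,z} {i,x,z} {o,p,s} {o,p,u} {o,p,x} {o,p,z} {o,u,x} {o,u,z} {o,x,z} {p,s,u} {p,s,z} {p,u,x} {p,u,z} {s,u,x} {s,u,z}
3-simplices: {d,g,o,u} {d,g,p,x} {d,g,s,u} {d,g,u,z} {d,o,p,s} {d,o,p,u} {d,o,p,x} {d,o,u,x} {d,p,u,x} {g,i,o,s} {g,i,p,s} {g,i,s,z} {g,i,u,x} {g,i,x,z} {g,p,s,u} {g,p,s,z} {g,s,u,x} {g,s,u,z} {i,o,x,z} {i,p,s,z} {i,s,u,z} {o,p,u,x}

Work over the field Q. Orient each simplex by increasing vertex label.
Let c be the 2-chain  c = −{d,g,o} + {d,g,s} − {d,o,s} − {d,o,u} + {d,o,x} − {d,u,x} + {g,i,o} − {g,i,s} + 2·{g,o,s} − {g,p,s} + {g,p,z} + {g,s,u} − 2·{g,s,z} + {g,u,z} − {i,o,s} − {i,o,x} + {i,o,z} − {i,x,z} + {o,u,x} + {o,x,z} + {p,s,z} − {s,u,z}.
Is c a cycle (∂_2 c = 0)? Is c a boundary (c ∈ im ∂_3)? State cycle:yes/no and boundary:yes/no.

n_0=9 n_1=35 n_2=58 n_3=22  [Q]
∂1: piv[dg,do,dp,ds,du,dx,dz,gi] rk=8  ker:go,gp,gs,gu,gx,gz,io,ip,is,iu,ix,iz,op,os,ou,ox,oz,ps,pu,px,pz,su,sx,sz,ux,uz,xz
∂2: piv[dgo,dgp,dgs,dgu,dgx,dgz,dop,dos,dou,dox,dps,dpu,dpx,dsu,dsx,dux,duz,gio,gip,gis,giu,gix,giz,gpz,gsz,gxz,ioz] rk=27  ker:gos,gou,gps,gpu,gpx,gsu,gsx,gux,guz,ios,iox,ips,ipz,isu,isz,iux,iuz,ixz,ops,opu,opx,opz,oux,ouz,oxz,psu,psz,pux,puz,sux,suz
∂3: piv[dgou,dgpx,dgsu,dguz,dops,dopu,dopx,doux,dpux,gios,gips,gisz,giux,gixz,gpsu,gpsz,gsux,gsuz,ioxz,ipsz,isuz] rk=21  ker:opux
∂2c = 0
c vs im∂3: residual ≠ 0 ⇒ not boundary

cycle:yes boundary:no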